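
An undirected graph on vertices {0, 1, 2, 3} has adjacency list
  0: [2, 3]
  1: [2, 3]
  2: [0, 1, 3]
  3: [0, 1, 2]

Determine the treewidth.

A width-2 tree decomposition is:
Bags: B1 = {0, 2, 3}  B2 = {1, 2, 3}
Tree: B1–B2
The largest bag has 3 vertices, giving width 2; this decomposition certifies tw(G) ≤ 2. Conversely, {0, 2, 3} is a clique of size 3, and the vertices of any clique must share a bag in every tree decomposition; so some bag has ≥ 3 vertices and tw(G) ≥ 2. Combining the bounds, tw(G) = 2.

2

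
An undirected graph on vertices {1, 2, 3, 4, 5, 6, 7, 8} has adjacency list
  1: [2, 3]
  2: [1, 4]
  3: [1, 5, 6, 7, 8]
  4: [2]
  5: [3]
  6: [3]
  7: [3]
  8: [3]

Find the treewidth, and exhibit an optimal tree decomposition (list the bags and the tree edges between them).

Treewidth 1.
One optimal decomposition is:
Bags: B1 = {1, 3}  B2 = {3, 5}  B3 = {1, 2}  B4 = {3, 7}  B5 = {3, 6}  B6 = {3, 8}  B7 = {2, 4}
Tree: B1–B2, B1–B3, B1–B4, B2–B5, B1–B6, B3–B7

The largest bag has 2 vertices, giving width 1; this decomposition certifies tw(G) ≤ 1. Since G has at least one edge (e.g. 3–1), it is not an edgeless graph, so tw(G) ≥ 1. The upper and lower bounds meet at 1, so that is the treewidth.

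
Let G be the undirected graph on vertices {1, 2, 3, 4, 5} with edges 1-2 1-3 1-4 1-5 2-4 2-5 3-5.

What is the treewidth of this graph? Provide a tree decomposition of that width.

Treewidth 2.
One optimal decomposition is:
Bags: B1 = {1, 3, 5}  B2 = {1, 2, 5}  B3 = {1, 2, 4}
Tree: B1–B2, B2–B3

Every bag has size at most 3, so the width is 3 − 1 = 2 and tw(G) ≤ 2. Conversely, {1, 2, 4} is a clique of size 3, and the vertices of any clique must share a bag in every tree decomposition; so some bag has ≥ 3 vertices and tw(G) ≥ 2. The upper and lower bounds meet at 2, so that is the treewidth.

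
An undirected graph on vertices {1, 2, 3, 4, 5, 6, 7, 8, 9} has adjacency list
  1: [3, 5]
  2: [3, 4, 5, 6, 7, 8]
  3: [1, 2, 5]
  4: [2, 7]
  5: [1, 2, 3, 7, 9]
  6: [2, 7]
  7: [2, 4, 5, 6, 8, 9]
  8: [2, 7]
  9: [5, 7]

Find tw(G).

2

A width-2 tree decomposition is:
Bags: B1 = {2, 5, 7}  B2 = {2, 4, 7}  B3 = {5, 7, 9}  B4 = {2, 7, 8}  B5 = {2, 3, 5}  B6 = {2, 6, 7}  B7 = {1, 3, 5}
Tree: B1–B2, B1–B3, B1–B4, B1–B5, B2–B6, B5–B7
Each bag holds 3 vertices, so the decomposition has width 2, which upper-bounds the treewidth. Conversely, {1, 3, 5} is a clique of size 3, and the vertices of any clique must share a bag in every tree decomposition; so some bag has ≥ 3 vertices and tw(G) ≥ 2. Hence tw(G) = 2 exactly.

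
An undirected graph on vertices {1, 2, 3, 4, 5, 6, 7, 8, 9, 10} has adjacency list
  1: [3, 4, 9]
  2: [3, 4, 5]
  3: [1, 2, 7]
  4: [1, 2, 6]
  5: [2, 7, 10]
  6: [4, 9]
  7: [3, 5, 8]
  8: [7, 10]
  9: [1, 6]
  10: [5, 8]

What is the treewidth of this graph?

A width-2 tree decomposition is:
Bags: B1 = {4, 6, 9}  B2 = {1, 4, 9}  B3 = {1, 2, 4}  B4 = {1, 2, 3}  B5 = {2, 3, 5}  B6 = {3, 5, 7}  B7 = {5, 7, 10}  B8 = {7, 8, 10}
Tree: B1–B2, B2–B3, B3–B4, B4–B5, B5–B6, B6–B7, B7–B8
Every bag has size at most 3, so the width is 3 − 1 = 2 and tw(G) ≤ 2. Since 6–9–1–4–6 is a cycle in G, G is not acyclic. Forests are exactly the graphs of treewidth ≤ 1, so tw(G) ≥ 2. Hence tw(G) = 2 exactly.

2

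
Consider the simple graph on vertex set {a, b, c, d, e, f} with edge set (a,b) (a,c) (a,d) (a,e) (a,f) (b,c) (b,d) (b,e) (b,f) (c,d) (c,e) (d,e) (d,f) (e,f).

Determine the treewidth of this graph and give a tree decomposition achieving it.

Treewidth 4.
Bags: B1 = {a, b, d, e, f}  B2 = {a, b, c, d, e}
Tree: B1–B2

Each bag holds 5 vertices, so the decomposition has width 4, which upper-bounds the treewidth. On the other hand G contains the 5-clique {a, b, c, d, e}. A clique must lie in a single bag of any decomposition, so no decomposition can have width below 4. Combining the bounds, tw(G) = 4.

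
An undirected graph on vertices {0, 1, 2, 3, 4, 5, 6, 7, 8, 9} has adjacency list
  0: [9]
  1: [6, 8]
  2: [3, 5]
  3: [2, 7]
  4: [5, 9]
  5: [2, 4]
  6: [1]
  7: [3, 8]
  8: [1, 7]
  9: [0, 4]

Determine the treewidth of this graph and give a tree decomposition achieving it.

Each bag holds 2 vertices, so the decomposition has width 1, which upper-bounds the treewidth. Since G has at least one edge (e.g. 0–9), it is not an edgeless graph, so tw(G) ≥ 1. The upper and lower bounds meet at 1, so that is the treewidth.

Treewidth 1.
Bags: B1 = {0, 9}  B2 = {4, 9}  B3 = {4, 5}  B4 = {2, 5}  B5 = {2, 3}  B6 = {3, 7}  B7 = {7, 8}  B8 = {1, 8}  B9 = {1, 6}
Tree: B1–B2, B2–B3, B3–B4, B4–B5, B5–B6, B6–B7, B7–B8, B8–B9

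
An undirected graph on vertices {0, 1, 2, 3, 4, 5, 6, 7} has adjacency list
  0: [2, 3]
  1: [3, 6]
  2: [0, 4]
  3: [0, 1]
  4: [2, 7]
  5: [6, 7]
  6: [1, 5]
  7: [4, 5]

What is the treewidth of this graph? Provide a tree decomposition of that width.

Treewidth 2.
One optimal decomposition is:
Bags: B1 = {1, 3, 6}  B2 = {3, 5, 6}  B3 = {3, 5, 7}  B4 = {3, 4, 7}  B5 = {2, 3, 4}  B6 = {0, 2, 3}
Tree: B1–B2, B2–B3, B3–B4, B4–B5, B5–B6

Each bag holds 3 vertices, so the decomposition has width 2, which upper-bounds the treewidth. Since 3–1–6–5–7–4–2–0–3 is a cycle in G, G is not acyclic. Forests are exactly the graphs of treewidth ≤ 1, so tw(G) ≥ 2. Hence tw(G) = 2 exactly.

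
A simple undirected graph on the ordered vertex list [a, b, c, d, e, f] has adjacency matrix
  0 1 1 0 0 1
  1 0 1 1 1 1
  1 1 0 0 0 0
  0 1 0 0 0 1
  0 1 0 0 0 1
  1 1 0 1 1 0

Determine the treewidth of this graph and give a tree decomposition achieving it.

Treewidth 2.
One such decomposition:
Bags: B1 = {a, b, f}  B2 = {b, e, f}  B3 = {b, d, f}  B4 = {a, b, c}
Tree: B1–B2, B1–B3, B1–B4

Every bag has size at most 3, so the width is 3 − 1 = 2 and tw(G) ≤ 2. For the lower bound, the 3 vertices {a, b, c} are pairwise adjacent, and any tree decomposition puts a clique entirely inside one bag — forcing width ≥ 2. The upper and lower bounds meet at 2, so that is the treewidth.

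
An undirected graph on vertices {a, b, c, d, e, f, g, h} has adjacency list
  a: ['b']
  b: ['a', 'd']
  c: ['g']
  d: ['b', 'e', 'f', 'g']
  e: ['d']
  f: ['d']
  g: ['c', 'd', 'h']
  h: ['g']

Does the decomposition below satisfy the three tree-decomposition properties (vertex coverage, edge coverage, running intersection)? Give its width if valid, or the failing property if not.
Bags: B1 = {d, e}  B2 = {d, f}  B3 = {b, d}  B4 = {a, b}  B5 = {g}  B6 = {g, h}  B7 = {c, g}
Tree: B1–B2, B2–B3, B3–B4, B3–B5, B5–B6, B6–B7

A tree decomposition must satisfy three properties: every vertex lies in some bag; for every edge, both endpoints lie together in some bag; and for every vertex, the bags containing it form a connected subtree. Here edge (d,g) lies in no bag, so the decomposition is invalid.

No — edge (d,g) lies in no bag.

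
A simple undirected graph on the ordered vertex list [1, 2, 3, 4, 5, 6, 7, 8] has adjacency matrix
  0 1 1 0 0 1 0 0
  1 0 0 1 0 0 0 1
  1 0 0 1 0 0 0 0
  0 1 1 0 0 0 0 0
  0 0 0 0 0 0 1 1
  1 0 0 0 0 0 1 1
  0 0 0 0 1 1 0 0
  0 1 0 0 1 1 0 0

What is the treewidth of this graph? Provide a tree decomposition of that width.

The largest bag has 3 vertices, giving width 2; this decomposition certifies tw(G) ≤ 2. The edges 5–7–6–8–5 form a cycle, so G is not a tree and its treewidth is at least 2. Therefore the treewidth is 2.

Treewidth 2.
Bags: B1 = {5, 7, 8}  B2 = {6, 7, 8}  B3 = {2, 6, 8}  B4 = {1, 2, 6}  B5 = {1, 2, 4}  B6 = {1, 3, 4}
Tree: B1–B2, B2–B3, B3–B4, B4–B5, B5–B6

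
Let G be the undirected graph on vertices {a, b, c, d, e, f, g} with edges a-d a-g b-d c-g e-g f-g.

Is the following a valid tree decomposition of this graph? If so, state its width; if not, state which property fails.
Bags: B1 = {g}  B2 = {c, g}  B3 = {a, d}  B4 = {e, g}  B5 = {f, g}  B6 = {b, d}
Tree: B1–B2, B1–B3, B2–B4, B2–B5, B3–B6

A tree decomposition must satisfy three properties: every vertex lies in some bag; for every edge, both endpoints lie together in some bag; and for every vertex, the bags containing it form a connected subtree. Here edge (a,g) lies in no bag, so the decomposition is invalid.

No — edge (a,g) lies in no bag.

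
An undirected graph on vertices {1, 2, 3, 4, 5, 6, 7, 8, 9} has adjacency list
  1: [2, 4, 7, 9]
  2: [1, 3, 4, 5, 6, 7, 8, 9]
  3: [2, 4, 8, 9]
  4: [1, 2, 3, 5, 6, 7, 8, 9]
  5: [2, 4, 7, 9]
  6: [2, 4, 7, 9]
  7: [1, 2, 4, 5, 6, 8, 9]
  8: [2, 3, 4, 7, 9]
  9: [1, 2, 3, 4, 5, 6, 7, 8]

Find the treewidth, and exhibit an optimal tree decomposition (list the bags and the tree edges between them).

Treewidth 4.
One optimal decomposition is:
Bags: B1 = {2, 4, 7, 8, 9}  B2 = {2, 4, 6, 7, 9}  B3 = {1, 2, 4, 7, 9}  B4 = {2, 4, 5, 7, 9}  B5 = {2, 3, 4, 8, 9}
Tree: B1–B2, B2–B3, B1–B4, B1–B5

Each bag holds 5 vertices, so the decomposition has width 4, which upper-bounds the treewidth. Conversely, {2, 3, 4, 8, 9} is a clique of size 5, and the vertices of any clique must share a bag in every tree decomposition; so some bag has ≥ 5 vertices and tw(G) ≥ 4. Combining the bounds, tw(G) = 4.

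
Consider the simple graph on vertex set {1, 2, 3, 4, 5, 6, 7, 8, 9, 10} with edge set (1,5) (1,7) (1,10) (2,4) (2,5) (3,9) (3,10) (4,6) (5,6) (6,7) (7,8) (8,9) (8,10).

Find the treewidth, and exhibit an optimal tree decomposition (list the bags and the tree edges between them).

Treewidth 2.
Bags: B1 = {2, 4, 5}  B2 = {4, 5, 6}  B3 = {1, 5, 6}  B4 = {1, 6, 7}  B5 = {1, 7, 10}  B6 = {7, 8, 10}  B7 = {3, 8, 10}  B8 = {3, 8, 9}
Tree: B1–B2, B2–B3, B3–B4, B4–B5, B5–B6, B6–B7, B7–B8

Each bag holds 3 vertices, so the decomposition has width 2, which upper-bounds the treewidth. The edges 2–4–6–5–2 form a cycle, so G is not a tree and its treewidth is at least 2. Hence tw(G) = 2 exactly.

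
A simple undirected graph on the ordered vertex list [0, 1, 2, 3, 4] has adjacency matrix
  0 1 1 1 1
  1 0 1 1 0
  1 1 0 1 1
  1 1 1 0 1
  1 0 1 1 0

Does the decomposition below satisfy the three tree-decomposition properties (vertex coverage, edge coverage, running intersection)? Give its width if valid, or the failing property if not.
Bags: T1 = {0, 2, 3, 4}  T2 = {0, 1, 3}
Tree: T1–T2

A tree decomposition must satisfy three properties: every vertex lies in some bag; for every edge, both endpoints lie together in some bag; and for every vertex, the bags containing it form a connected subtree. Here edge (2,1) lies in no bag, so the decomposition is invalid.

No — edge (2,1) lies in no bag.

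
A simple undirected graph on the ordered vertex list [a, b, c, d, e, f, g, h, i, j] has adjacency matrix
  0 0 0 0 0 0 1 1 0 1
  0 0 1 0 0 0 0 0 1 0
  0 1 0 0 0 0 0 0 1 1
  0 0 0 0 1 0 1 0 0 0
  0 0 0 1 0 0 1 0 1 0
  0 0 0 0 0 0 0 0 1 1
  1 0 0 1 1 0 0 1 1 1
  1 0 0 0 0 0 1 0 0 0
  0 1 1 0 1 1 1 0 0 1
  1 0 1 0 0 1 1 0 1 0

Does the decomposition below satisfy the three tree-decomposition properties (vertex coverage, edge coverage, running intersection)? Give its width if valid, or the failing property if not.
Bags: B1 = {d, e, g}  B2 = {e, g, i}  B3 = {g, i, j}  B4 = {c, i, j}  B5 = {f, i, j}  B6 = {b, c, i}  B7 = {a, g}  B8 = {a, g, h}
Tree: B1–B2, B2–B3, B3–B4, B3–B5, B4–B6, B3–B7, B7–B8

No — edge (j,a) lies in no bag.

A tree decomposition must satisfy three properties: every vertex lies in some bag; for every edge, both endpoints lie together in some bag; and for every vertex, the bags containing it form a connected subtree. Here edge (j,a) lies in no bag, so the decomposition is invalid.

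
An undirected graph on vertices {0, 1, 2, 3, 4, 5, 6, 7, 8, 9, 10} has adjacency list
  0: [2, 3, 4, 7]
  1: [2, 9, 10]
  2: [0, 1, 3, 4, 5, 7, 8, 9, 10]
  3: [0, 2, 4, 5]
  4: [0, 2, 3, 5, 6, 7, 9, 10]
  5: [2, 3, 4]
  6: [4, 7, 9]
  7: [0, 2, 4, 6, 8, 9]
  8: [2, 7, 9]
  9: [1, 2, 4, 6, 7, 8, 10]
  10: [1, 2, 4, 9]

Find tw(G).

3

A width-3 tree decomposition is:
Bags: B1 = {2, 4, 9, 10}  B2 = {2, 4, 7, 9}  B3 = {4, 6, 7, 9}  B4 = {2, 7, 8, 9}  B5 = {1, 2, 9, 10}  B6 = {0, 2, 4, 7}  B7 = {0, 2, 3, 4}  B8 = {2, 3, 4, 5}
Tree: B1–B2, B2–B3, B2–B4, B1–B5, B2–B6, B6–B7, B7–B8
Every bag has size at most 4, so the width is 4 − 1 = 3 and tw(G) ≤ 3. On the other hand G contains the 4-clique {2, 7, 8, 9}. A clique must lie in a single bag of any decomposition, so no decomposition can have width below 3. Therefore the treewidth is 3.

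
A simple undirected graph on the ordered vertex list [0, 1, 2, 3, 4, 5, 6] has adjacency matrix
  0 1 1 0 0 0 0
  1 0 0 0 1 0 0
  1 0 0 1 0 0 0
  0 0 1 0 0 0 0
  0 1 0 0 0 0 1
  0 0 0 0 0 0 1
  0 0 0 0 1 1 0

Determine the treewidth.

1

A width-1 tree decomposition is:
Bags: B1 = {5, 6}  B2 = {4, 6}  B3 = {1, 4}  B4 = {0, 1}  B5 = {0, 2}  B6 = {2, 3}
Tree: B1–B2, B2–B3, B3–B4, B4–B5, B5–B6
Every bag has size at most 2, so the width is 2 − 1 = 1 and tw(G) ≤ 1. G has an edge, so its treewidth is at least 1. Hence tw(G) = 1 exactly.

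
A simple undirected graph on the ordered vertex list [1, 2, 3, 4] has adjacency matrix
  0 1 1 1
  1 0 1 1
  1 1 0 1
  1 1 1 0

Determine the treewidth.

3

A width-3 tree decomposition is:
Bags: B1 = {1, 2, 3, 4}
Tree: (single bag)
With just one bag of size 4, the width is 4 − 1 = 3, so tw(G) ≤ 3. On the other hand G contains the 4-clique {1, 2, 3, 4}. A clique must lie in a single bag of any decomposition, so no decomposition can have width below 3. Combining the bounds, tw(G) = 3.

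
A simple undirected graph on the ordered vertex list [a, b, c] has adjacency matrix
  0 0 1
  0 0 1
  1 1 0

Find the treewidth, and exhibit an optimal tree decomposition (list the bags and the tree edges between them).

Each bag holds 2 vertices, so the decomposition has width 1, which upper-bounds the treewidth. Any graph with an edge has treewidth ≥ 1, and G has the edge a–c. Hence tw(G) = 1 exactly.

Treewidth 1.
One such decomposition:
Bags: B1 = {a, c}  B2 = {b, c}
Tree: B1–B2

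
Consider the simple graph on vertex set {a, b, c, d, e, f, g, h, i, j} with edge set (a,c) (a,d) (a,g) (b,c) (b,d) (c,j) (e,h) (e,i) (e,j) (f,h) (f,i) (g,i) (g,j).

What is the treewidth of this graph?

2

A width-2 tree decomposition is:
Bags: B1 = {f, h, i}  B2 = {e, h, i}  B3 = {e, g, i}  B4 = {e, g, j}  B5 = {a, g, j}  B6 = {a, c, j}  B7 = {a, c, d}  B8 = {b, c, d}
Tree: B1–B2, B2–B3, B3–B4, B4–B5, B5–B6, B6–B7, B7–B8
Every bag has size at most 3, so the width is 3 − 1 = 2 and tw(G) ≤ 2. Since f–h–e–i–f is a cycle in G, G is not acyclic. Forests are exactly the graphs of treewidth ≤ 1, so tw(G) ≥ 2. The upper and lower bounds meet at 2, so that is the treewidth.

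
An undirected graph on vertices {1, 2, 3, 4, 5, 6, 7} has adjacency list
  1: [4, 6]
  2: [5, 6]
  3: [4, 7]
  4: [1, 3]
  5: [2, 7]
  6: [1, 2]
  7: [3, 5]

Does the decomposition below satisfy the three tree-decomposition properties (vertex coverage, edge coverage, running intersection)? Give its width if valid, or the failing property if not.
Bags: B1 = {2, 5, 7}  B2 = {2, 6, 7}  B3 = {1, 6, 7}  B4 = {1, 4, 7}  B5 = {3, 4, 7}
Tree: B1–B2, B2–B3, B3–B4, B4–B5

Checking the three conditions: (i) the bags cover all of {1, 2, 3, 4, 5, 6, 7}; (ii) for each edge, some bag contains both endpoints; (iii) the bags containing any fixed vertex form a subtree. All hold, so the decomposition is valid with width 3 − 1 = 2.

Yes; width 2.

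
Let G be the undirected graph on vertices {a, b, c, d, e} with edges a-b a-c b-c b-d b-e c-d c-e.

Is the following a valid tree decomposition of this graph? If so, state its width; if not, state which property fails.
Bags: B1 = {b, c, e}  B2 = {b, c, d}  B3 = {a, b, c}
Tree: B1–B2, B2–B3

Every vertex of G appears in some bag (union = {a, b, c, d, e}); every edge is covered by a bag; and for each vertex v the set of bags containing v is connected in the bag tree. The decomposition is therefore valid. The largest bag has 3 vertices, so the width is 2.

Yes; width 2.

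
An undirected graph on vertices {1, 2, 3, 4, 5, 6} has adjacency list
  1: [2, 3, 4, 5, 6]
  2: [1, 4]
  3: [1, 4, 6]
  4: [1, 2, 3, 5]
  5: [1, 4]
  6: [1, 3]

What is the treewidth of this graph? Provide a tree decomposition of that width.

Treewidth 2.
One such decomposition:
Bags: B1 = {1, 3, 6}  B2 = {1, 3, 4}  B3 = {1, 4, 5}  B4 = {1, 2, 4}
Tree: B1–B2, B2–B3, B3–B4

Each bag holds 3 vertices, so the decomposition has width 2, which upper-bounds the treewidth. Conversely, {1, 2, 4} is a clique of size 3, and the vertices of any clique must share a bag in every tree decomposition; so some bag has ≥ 3 vertices and tw(G) ≥ 2. Hence tw(G) = 2 exactly.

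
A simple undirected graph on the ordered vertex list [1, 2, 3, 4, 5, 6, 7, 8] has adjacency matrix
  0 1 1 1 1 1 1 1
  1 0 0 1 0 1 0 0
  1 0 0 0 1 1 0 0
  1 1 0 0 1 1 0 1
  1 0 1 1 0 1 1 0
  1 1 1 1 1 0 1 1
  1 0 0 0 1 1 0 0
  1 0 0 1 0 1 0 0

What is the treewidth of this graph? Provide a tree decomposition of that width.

Every bag has size at most 4, so the width is 4 − 1 = 3 and tw(G) ≤ 3. For the lower bound, the 4 vertices {1, 3, 5, 6} are pairwise adjacent, and any tree decomposition puts a clique entirely inside one bag — forcing width ≥ 3. The upper and lower bounds meet at 3, so that is the treewidth.

Treewidth 3.
One such decomposition:
Bags: B1 = {1, 5, 6, 7}  B2 = {1, 4, 5, 6}  B3 = {1, 4, 6, 8}  B4 = {1, 3, 5, 6}  B5 = {1, 2, 4, 6}
Tree: B1–B2, B2–B3, B1–B4, B3–B5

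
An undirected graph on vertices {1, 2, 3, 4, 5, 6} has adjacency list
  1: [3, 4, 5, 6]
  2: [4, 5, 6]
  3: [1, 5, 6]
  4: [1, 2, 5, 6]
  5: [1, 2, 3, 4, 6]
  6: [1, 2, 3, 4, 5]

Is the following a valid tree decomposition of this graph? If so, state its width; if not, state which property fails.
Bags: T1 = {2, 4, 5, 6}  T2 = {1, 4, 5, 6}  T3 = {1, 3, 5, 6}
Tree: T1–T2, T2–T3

Yes; width 3.

Vertex coverage: the bags together contain {1, 2, 3, 4, 5, 6}, the full vertex set. Edge coverage: each edge of G has both endpoints in at least one bag. Running intersection: for every vertex, the bags containing it form a connected subtree. All three properties hold, so this is a valid tree decomposition of width max|bag| − 1 = 3, and hence tw(G) ≤ 3.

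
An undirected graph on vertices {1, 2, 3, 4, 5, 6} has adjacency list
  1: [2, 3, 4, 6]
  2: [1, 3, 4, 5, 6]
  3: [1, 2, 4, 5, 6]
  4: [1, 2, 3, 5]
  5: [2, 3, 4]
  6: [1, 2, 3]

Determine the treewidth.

3

A width-3 tree decomposition is:
Bags: B1 = {1, 2, 3, 6}  B2 = {1, 2, 3, 4}  B3 = {2, 3, 4, 5}
Tree: B1–B2, B2–B3
Every bag has size at most 4, so the width is 4 − 1 = 3 and tw(G) ≤ 3. On the other hand G contains the 4-clique {1, 2, 3, 4}. A clique must lie in a single bag of any decomposition, so no decomposition can have width below 3. Therefore the treewidth is 3.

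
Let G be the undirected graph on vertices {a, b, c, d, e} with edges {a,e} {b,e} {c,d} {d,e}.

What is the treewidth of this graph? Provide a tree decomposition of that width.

Treewidth 1.
One optimal decomposition is:
Bags: B1 = {d, e}  B2 = {b, e}  B3 = {a, e}  B4 = {c, d}
Tree: B1–B2, B1–B3, B1–B4

Each bag holds 2 vertices, so the decomposition has width 1, which upper-bounds the treewidth. Since G has at least one edge (e.g. d–e), it is not an edgeless graph, so tw(G) ≥ 1. The upper and lower bounds meet at 1, so that is the treewidth.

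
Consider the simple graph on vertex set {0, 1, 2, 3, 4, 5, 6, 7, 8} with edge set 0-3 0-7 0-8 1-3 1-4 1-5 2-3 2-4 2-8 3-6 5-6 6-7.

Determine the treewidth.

3

A width-3 tree decomposition is:
Bags: B1 = {0, 2, 4, 8}  B2 = {0, 2, 3, 4}  B3 = {0, 1, 3, 4}  B4 = {0, 1, 3, 7}  B5 = {1, 3, 6, 7}  B6 = {1, 5, 6, 7}
Tree: B1–B2, B2–B3, B3–B4, B4–B5, B5–B6
The largest bag has 4 vertices, giving width 3; this decomposition certifies tw(G) ≤ 3. For the lower bound: the 4 vertex sets {2,4,8}, {0}, {3}, {1,5,6,7} are disjoint, each induces a connected subgraph, and every pair is joined by at least one edge of G. Contracting each set to a single vertex therefore yields K_{4} as a minor, and since treewidth is minor-monotone, tw(G) ≥ tw(K_{4}) = 3. Hence tw(G) = 3 exactly.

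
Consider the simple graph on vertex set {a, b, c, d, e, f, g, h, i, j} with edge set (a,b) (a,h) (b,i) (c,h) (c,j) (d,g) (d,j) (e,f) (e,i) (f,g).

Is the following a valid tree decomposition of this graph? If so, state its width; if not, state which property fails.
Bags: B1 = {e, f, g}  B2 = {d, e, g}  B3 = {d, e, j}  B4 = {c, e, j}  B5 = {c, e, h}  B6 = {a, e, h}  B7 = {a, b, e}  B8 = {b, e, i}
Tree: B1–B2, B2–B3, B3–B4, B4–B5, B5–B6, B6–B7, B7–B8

Every vertex of G appears in some bag (union = {a, b, c, d, e, f, g, h, i, j}); every edge is covered by a bag; and for each vertex v the set of bags containing v is connected in the bag tree. The decomposition is therefore valid. The largest bag has 3 vertices, so the width is 2.

Yes; width 2.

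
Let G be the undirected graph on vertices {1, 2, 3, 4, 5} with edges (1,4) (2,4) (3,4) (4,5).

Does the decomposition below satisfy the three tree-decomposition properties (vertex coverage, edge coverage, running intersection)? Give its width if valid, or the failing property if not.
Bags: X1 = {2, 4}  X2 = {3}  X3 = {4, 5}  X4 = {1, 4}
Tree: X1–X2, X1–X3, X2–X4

No — edge (4,3) lies in no bag.

A tree decomposition must satisfy three properties: every vertex lies in some bag; for every edge, both endpoints lie together in some bag; and for every vertex, the bags containing it form a connected subtree. Here edge (4,3) lies in no bag, so the decomposition is invalid.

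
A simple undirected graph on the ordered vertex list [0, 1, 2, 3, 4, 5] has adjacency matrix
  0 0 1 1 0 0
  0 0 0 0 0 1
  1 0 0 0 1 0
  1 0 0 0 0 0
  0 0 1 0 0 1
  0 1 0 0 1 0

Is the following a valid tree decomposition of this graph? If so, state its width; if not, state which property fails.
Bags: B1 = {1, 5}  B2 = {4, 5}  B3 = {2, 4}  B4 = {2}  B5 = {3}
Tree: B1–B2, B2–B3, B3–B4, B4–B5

A tree decomposition must satisfy three properties: every vertex lies in some bag; for every edge, both endpoints lie together in some bag; and for every vertex, the bags containing it form a connected subtree. Here vertex 0 appears in no bag, so the decomposition is invalid.

No — vertex 0 appears in no bag.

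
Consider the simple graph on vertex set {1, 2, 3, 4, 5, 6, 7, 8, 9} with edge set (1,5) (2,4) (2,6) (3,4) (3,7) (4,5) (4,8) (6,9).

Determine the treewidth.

A width-1 tree decomposition is:
Bags: B1 = {4, 5}  B2 = {3, 4}  B3 = {3, 7}  B4 = {1, 5}  B5 = {2, 4}  B6 = {4, 8}  B7 = {2, 6}  B8 = {6, 9}
Tree: B1–B2, B2–B3, B1–B4, B1–B5, B1–B6, B5–B7, B7–B8
The largest bag has 2 vertices, giving width 1; this decomposition certifies tw(G) ≤ 1. Any graph with an edge has treewidth ≥ 1, and G has the edge 4–5. Combining the bounds, tw(G) = 1.

1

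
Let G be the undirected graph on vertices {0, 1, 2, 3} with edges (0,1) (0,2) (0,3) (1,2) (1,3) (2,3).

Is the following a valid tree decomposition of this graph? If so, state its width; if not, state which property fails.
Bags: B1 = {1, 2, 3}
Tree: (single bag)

No — vertex 0 appears in no bag.

A tree decomposition must satisfy three properties: every vertex lies in some bag; for every edge, both endpoints lie together in some bag; and for every vertex, the bags containing it form a connected subtree. Here vertex 0 appears in no bag, so the decomposition is invalid.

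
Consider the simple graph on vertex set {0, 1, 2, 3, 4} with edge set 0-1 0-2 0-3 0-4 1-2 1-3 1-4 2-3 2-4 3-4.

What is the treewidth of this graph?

4

A width-4 tree decomposition is:
Bags: B1 = {0, 1, 2, 3, 4}
Tree: (single bag)
With just one bag of size 5, the width is 5 − 1 = 4, so tw(G) ≤ 4. Conversely, {0, 1, 2, 3, 4} is a clique of size 5, and the vertices of any clique must share a bag in every tree decomposition; so some bag has ≥ 5 vertices and tw(G) ≥ 4. Combining the bounds, tw(G) = 4.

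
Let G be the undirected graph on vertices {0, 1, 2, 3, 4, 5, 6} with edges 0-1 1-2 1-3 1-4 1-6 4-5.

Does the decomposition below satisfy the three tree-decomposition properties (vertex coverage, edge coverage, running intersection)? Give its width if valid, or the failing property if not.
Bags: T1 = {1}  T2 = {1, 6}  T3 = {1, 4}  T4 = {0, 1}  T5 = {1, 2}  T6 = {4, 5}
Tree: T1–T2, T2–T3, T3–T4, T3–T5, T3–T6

A tree decomposition must satisfy three properties: every vertex lies in some bag; for every edge, both endpoints lie together in some bag; and for every vertex, the bags containing it form a connected subtree. Here vertex 3 appears in no bag, so the decomposition is invalid.

No — vertex 3 appears in no bag.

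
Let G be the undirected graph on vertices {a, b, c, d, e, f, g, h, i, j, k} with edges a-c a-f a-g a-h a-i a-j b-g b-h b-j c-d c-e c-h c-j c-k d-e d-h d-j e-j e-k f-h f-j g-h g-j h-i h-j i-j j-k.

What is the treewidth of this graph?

3

A width-3 tree decomposition is:
Bags: B1 = {a, g, h, j}  B2 = {a, f, h, j}  B3 = {a, c, h, j}  B4 = {b, g, h, j}  B5 = {c, d, h, j}  B6 = {c, d, e, j}  B7 = {a, h, i, j}  B8 = {c, e, j, k}
Tree: B1–B2, B1–B3, B1–B4, B3–B5, B5–B6, B2–B7, B6–B8
Each bag holds 4 vertices, so the decomposition has width 3, which upper-bounds the treewidth. Conversely, {c, d, e, j} is a clique of size 4, and the vertices of any clique must share a bag in every tree decomposition; so some bag has ≥ 4 vertices and tw(G) ≥ 3. Therefore the treewidth is 3.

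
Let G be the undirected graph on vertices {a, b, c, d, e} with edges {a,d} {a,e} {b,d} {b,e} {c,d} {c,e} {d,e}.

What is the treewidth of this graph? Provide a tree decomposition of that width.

The largest bag has 3 vertices, giving width 2; this decomposition certifies tw(G) ≤ 2. For the lower bound, the 3 vertices {c, d, e} are pairwise adjacent, and any tree decomposition puts a clique entirely inside one bag — forcing width ≥ 2. Therefore the treewidth is 2.

Treewidth 2.
Bags: B1 = {a, d, e}  B2 = {c, d, e}  B3 = {b, d, e}
Tree: B1–B2, B2–B3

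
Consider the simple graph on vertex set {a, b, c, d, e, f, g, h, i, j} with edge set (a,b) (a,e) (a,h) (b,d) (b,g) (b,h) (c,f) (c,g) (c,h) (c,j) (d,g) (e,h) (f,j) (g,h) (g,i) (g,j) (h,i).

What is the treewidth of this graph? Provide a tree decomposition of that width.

Treewidth 2.
One optimal decomposition is:
Bags: B1 = {c, g, h}  B2 = {b, g, h}  B3 = {c, g, j}  B4 = {c, f, j}  B5 = {a, b, h}  B6 = {a, e, h}  B7 = {g, h, i}  B8 = {b, d, g}
Tree: B1–B2, B1–B3, B3–B4, B2–B5, B5–B6, B1–B7, B2–B8

The largest bag has 3 vertices, giving width 2; this decomposition certifies tw(G) ≤ 2. For the lower bound, the 3 vertices {b, d, g} are pairwise adjacent, and any tree decomposition puts a clique entirely inside one bag — forcing width ≥ 2. Hence tw(G) = 2 exactly.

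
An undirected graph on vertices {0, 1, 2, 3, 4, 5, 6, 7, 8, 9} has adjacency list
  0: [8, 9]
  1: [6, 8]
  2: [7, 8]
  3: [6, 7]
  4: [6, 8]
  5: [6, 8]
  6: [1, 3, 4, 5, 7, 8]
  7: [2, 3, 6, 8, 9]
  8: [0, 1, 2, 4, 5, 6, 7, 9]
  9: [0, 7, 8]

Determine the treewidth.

2

A width-2 tree decomposition is:
Bags: B1 = {5, 6, 8}  B2 = {4, 6, 8}  B3 = {6, 7, 8}  B4 = {1, 6, 8}  B5 = {3, 6, 7}  B6 = {7, 8, 9}  B7 = {2, 7, 8}  B8 = {0, 8, 9}
Tree: B1–B2, B1–B3, B1–B4, B3–B5, B3–B6, B3–B7, B6–B8
Each bag holds 3 vertices, so the decomposition has width 2, which upper-bounds the treewidth. Conversely, {0, 8, 9} is a clique of size 3, and the vertices of any clique must share a bag in every tree decomposition; so some bag has ≥ 3 vertices and tw(G) ≥ 2. The upper and lower bounds meet at 2, so that is the treewidth.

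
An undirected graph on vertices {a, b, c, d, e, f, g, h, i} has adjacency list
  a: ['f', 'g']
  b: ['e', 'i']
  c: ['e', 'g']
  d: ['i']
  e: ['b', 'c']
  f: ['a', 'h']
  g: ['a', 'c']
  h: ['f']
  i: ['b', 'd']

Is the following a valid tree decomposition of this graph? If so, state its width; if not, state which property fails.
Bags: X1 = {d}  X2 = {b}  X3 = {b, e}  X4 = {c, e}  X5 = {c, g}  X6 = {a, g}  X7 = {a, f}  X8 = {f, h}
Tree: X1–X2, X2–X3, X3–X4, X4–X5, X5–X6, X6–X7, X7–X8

No — vertex i appears in no bag.

A tree decomposition must satisfy three properties: every vertex lies in some bag; for every edge, both endpoints lie together in some bag; and for every vertex, the bags containing it form a connected subtree. Here vertex i appears in no bag, so the decomposition is invalid.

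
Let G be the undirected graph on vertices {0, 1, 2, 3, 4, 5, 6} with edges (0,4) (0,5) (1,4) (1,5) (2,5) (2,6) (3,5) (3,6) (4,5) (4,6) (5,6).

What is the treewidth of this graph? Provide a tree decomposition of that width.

Treewidth 2.
One such decomposition:
Bags: B1 = {3, 5, 6}  B2 = {4, 5, 6}  B3 = {0, 4, 5}  B4 = {1, 4, 5}  B5 = {2, 5, 6}
Tree: B1–B2, B2–B3, B3–B4, B2–B5

The largest bag has 3 vertices, giving width 2; this decomposition certifies tw(G) ≤ 2. On the other hand G contains the 3-clique {2, 5, 6}. A clique must lie in a single bag of any decomposition, so no decomposition can have width below 2. Hence tw(G) = 2 exactly.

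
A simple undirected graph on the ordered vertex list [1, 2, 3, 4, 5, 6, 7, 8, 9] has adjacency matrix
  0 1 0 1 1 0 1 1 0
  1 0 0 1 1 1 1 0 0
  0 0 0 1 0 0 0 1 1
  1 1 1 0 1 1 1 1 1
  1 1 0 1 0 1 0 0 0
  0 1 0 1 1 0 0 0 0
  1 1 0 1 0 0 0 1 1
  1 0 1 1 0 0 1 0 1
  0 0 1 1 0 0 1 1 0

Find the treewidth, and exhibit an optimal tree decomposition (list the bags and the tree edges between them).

Treewidth 3.
One such decomposition:
Bags: B1 = {1, 2, 4, 7}  B2 = {1, 2, 4, 5}  B3 = {2, 4, 5, 6}  B4 = {1, 4, 7, 8}  B5 = {4, 7, 8, 9}  B6 = {3, 4, 8, 9}
Tree: B1–B2, B2–B3, B1–B4, B4–B5, B5–B6

Every bag has size at most 4, so the width is 4 − 1 = 3 and tw(G) ≤ 3. Conversely, {1, 4, 7, 8} is a clique of size 4, and the vertices of any clique must share a bag in every tree decomposition; so some bag has ≥ 4 vertices and tw(G) ≥ 3. Hence tw(G) = 3 exactly.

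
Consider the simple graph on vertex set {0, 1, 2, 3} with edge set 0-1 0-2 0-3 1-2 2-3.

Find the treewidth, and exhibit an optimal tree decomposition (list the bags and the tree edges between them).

Treewidth 2.
Bags: B1 = {0, 2, 3}  B2 = {0, 1, 2}
Tree: B1–B2

The largest bag has 3 vertices, giving width 2; this decomposition certifies tw(G) ≤ 2. On the other hand G contains the 3-clique {0, 1, 2}. A clique must lie in a single bag of any decomposition, so no decomposition can have width below 2. Hence tw(G) = 2 exactly.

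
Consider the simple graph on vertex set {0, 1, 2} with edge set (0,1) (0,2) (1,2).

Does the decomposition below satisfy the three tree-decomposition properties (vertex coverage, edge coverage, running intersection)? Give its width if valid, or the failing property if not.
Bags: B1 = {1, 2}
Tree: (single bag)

A tree decomposition must satisfy three properties: every vertex lies in some bag; for every edge, both endpoints lie together in some bag; and for every vertex, the bags containing it form a connected subtree. Here vertex 0 appears in no bag, so the decomposition is invalid.

No — vertex 0 appears in no bag.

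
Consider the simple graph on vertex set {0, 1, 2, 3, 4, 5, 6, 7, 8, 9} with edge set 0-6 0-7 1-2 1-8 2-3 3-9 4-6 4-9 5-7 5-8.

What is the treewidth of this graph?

2

A width-2 tree decomposition is:
Bags: B1 = {1, 2, 3}  B2 = {1, 3, 8}  B3 = {3, 5, 8}  B4 = {3, 5, 7}  B5 = {0, 3, 7}  B6 = {0, 3, 6}  B7 = {3, 4, 6}  B8 = {3, 4, 9}
Tree: B1–B2, B2–B3, B3–B4, B4–B5, B5–B6, B6–B7, B7–B8
The largest bag has 3 vertices, giving width 2; this decomposition certifies tw(G) ≤ 2. For the lower bound, G contains the cycle 3–2–1–8–5–7–0–6–4–9–3, so G is not a forest; only forests have treewidth ≤ 1, hence tw(G) ≥ 2. The upper and lower bounds meet at 2, so that is the treewidth.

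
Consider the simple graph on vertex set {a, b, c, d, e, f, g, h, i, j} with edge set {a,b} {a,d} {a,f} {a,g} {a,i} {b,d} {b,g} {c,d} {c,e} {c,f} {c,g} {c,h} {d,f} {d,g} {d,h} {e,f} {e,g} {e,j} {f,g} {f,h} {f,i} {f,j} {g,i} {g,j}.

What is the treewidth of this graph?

A width-3 tree decomposition is:
Bags: B1 = {c, d, f, g}  B2 = {c, e, f, g}  B3 = {a, d, f, g}  B4 = {a, b, d, g}  B5 = {a, f, g, i}  B6 = {e, f, g, j}  B7 = {c, d, f, h}
Tree: B1–B2, B1–B3, B3–B4, B3–B5, B2–B6, B1–B7
Every bag has size at most 4, so the width is 4 − 1 = 3 and tw(G) ≤ 3. Conversely, {c, d, f, g} is a clique of size 4, and the vertices of any clique must share a bag in every tree decomposition; so some bag has ≥ 4 vertices and tw(G) ≥ 3. Combining the bounds, tw(G) = 3.

3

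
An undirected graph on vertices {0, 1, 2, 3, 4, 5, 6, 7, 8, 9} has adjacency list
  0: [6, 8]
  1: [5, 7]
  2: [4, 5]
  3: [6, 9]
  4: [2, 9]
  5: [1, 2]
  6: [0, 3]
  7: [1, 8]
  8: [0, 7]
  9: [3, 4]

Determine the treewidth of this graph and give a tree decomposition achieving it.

Treewidth 2.
One such decomposition:
Bags: B1 = {1, 2, 5}  B2 = {1, 2, 4}  B3 = {1, 4, 9}  B4 = {1, 3, 9}  B5 = {1, 3, 6}  B6 = {0, 1, 6}  B7 = {0, 1, 8}  B8 = {1, 7, 8}
Tree: B1–B2, B2–B3, B3–B4, B4–B5, B5–B6, B6–B7, B7–B8

Every bag has size at most 3, so the width is 3 − 1 = 2 and tw(G) ≤ 2. The edges 1–5–2–4–9–3–6–0–8–7–1 form a cycle, so G is not a tree and its treewidth is at least 2. Combining the bounds, tw(G) = 2.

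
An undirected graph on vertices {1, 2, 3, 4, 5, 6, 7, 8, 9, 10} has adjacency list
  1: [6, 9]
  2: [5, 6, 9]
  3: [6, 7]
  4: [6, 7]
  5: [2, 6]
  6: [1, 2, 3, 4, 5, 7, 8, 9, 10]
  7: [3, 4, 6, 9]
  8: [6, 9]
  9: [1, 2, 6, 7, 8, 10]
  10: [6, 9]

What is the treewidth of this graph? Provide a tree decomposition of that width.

Treewidth 2.
One such decomposition:
Bags: B1 = {1, 6, 9}  B2 = {6, 9, 10}  B3 = {2, 6, 9}  B4 = {2, 5, 6}  B5 = {6, 7, 9}  B6 = {3, 6, 7}  B7 = {4, 6, 7}  B8 = {6, 8, 9}
Tree: B1–B2, B2–B3, B3–B4, B1–B5, B5–B6, B6–B7, B3–B8

The largest bag has 3 vertices, giving width 2; this decomposition certifies tw(G) ≤ 2. On the other hand G contains the 3-clique {1, 6, 9}. A clique must lie in a single bag of any decomposition, so no decomposition can have width below 2. Hence tw(G) = 2 exactly.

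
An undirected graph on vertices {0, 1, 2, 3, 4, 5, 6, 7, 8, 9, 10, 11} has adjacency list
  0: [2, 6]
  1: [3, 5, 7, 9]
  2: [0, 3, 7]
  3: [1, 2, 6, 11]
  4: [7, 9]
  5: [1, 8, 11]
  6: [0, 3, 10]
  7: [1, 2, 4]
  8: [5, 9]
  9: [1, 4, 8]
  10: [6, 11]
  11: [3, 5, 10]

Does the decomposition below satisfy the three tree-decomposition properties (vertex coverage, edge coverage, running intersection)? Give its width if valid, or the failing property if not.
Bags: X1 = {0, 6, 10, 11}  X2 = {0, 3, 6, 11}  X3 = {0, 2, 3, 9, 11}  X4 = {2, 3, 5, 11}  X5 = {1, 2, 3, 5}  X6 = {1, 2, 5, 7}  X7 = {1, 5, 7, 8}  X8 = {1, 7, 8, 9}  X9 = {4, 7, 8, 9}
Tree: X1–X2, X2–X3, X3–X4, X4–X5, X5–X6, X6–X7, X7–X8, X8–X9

No — bags containing vertex 9 are not connected in the tree.

A tree decomposition must satisfy three properties: every vertex lies in some bag; for every edge, both endpoints lie together in some bag; and for every vertex, the bags containing it form a connected subtree. Here bags containing vertex 9 are not connected in the tree, so the decomposition is invalid.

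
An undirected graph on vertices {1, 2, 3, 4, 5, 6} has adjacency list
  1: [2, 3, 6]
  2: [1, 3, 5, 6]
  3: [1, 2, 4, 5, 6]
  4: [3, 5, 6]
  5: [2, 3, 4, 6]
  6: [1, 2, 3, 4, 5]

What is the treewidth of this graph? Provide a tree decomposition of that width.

The largest bag has 4 vertices, giving width 3; this decomposition certifies tw(G) ≤ 3. For the lower bound, the 4 vertices {1, 2, 3, 6} are pairwise adjacent, and any tree decomposition puts a clique entirely inside one bag — forcing width ≥ 3. Combining the bounds, tw(G) = 3.

Treewidth 3.
One optimal decomposition is:
Bags: B1 = {2, 3, 5, 6}  B2 = {3, 4, 5, 6}  B3 = {1, 2, 3, 6}
Tree: B1–B2, B1–B3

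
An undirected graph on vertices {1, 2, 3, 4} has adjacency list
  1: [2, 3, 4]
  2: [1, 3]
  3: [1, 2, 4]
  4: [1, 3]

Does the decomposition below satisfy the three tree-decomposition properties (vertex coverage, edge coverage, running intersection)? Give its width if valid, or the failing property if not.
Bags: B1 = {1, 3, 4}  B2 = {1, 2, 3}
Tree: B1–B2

Yes; width 2.

Checking the three conditions: (i) the bags cover all of {1, 2, 3, 4}; (ii) for each edge, some bag contains both endpoints; (iii) the bags containing any fixed vertex form a subtree. All hold, so the decomposition is valid with width 3 − 1 = 2.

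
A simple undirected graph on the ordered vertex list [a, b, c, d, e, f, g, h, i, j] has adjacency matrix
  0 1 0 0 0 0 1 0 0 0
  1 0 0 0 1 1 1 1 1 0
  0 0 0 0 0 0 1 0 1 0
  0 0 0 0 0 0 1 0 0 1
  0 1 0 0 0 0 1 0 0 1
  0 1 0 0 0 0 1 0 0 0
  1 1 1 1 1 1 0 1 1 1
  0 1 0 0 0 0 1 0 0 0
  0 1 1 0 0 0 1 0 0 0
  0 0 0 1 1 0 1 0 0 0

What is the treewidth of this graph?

A width-2 tree decomposition is:
Bags: B1 = {e, g, j}  B2 = {b, e, g}  B3 = {b, g, i}  B4 = {a, b, g}  B5 = {d, g, j}  B6 = {c, g, i}  B7 = {b, f, g}  B8 = {b, g, h}
Tree: B1–B2, B2–B3, B3–B4, B1–B5, B3–B6, B3–B7, B2–B8
Each bag holds 3 vertices, so the decomposition has width 2, which upper-bounds the treewidth. On the other hand G contains the 3-clique {d, g, j}. A clique must lie in a single bag of any decomposition, so no decomposition can have width below 2. The upper and lower bounds meet at 2, so that is the treewidth.

2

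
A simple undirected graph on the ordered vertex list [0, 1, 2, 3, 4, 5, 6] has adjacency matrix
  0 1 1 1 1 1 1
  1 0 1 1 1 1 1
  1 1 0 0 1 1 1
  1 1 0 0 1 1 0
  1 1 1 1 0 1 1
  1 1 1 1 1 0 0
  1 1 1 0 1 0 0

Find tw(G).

A width-4 tree decomposition is:
Bags: B1 = {0, 1, 2, 4, 6}  B2 = {0, 1, 2, 4, 5}  B3 = {0, 1, 3, 4, 5}
Tree: B1–B2, B2–B3
The largest bag has 5 vertices, giving width 4; this decomposition certifies tw(G) ≤ 4. On the other hand G contains the 5-clique {0, 1, 2, 4, 5}. A clique must lie in a single bag of any decomposition, so no decomposition can have width below 4. Hence tw(G) = 4 exactly.

4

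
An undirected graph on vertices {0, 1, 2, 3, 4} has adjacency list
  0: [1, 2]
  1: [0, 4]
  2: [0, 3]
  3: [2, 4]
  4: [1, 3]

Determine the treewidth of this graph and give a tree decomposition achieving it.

Treewidth 2.
Bags: B1 = {2, 3, 4}  B2 = {1, 2, 4}  B3 = {0, 1, 2}
Tree: B1–B2, B2–B3

Each bag holds 3 vertices, so the decomposition has width 2, which upper-bounds the treewidth. For the lower bound, G contains the cycle 2–3–4–1–0–2, so G is not a forest; only forests have treewidth ≤ 1, hence tw(G) ≥ 2. Therefore the treewidth is 2.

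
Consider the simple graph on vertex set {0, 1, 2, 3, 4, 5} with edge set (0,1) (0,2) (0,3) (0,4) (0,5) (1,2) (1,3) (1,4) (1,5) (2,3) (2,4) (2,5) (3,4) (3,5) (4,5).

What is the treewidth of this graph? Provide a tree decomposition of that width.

A single bag containing all 6 vertices is trivially a valid decomposition of width 5. For the lower bound, the 6 vertices {0, 1, 2, 3, 4, 5} are pairwise adjacent, and any tree decomposition puts a clique entirely inside one bag — forcing width ≥ 5. Hence tw(G) = 5 exactly.

Treewidth 5.
One such decomposition:
Bags: B1 = {0, 1, 2, 3, 4, 5}
Tree: (single bag)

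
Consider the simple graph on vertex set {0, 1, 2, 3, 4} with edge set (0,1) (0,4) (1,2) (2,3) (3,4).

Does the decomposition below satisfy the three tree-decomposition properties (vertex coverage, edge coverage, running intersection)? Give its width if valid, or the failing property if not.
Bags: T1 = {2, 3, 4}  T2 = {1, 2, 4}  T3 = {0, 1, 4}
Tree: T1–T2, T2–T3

Yes; width 2.

Vertex coverage: the bags together contain {0, 1, 2, 3, 4}, the full vertex set. Edge coverage: each edge of G has both endpoints in at least one bag. Running intersection: for every vertex, the bags containing it form a connected subtree. All three properties hold, so this is a valid tree decomposition of width max|bag| − 1 = 2, and hence tw(G) ≤ 2.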